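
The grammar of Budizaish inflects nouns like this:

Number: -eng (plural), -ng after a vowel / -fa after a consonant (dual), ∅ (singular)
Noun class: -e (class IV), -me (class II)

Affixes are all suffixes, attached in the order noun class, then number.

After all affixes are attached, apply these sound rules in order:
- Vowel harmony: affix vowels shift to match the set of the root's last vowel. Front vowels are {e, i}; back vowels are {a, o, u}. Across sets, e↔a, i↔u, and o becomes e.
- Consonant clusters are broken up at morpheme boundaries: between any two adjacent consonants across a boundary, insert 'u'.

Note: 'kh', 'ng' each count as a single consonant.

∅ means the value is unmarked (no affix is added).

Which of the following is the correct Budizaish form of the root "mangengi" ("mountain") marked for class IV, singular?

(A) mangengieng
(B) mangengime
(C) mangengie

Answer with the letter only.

Attach noun class class IV -e → mangengie.
number = singular: zero marking, form stays mangengie.
Vowel harmony: no change.
Epenthesis: no change.
So the correct form is mangengie, option (C).
(A) mangengieng is wrong: it uses dual instead of singular for number.
(B) mangengime is wrong: it uses class II instead of class IV for noun class.

C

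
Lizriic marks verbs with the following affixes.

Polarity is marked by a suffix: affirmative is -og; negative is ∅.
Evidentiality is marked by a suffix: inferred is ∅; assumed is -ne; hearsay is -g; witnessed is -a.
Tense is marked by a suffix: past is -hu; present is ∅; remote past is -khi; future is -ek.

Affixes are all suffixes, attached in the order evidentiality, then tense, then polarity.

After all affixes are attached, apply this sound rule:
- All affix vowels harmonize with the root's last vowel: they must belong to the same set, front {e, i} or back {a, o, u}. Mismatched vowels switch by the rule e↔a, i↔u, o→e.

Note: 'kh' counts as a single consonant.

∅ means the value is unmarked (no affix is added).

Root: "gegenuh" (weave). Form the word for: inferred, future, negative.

gegenuhak

evidentiality = inferred: zero marking, form stays gegenuh.
Attach tense future -ek → gegenuhek.
polarity = negative: zero marking, form stays gegenuhek.
Apply vowel harmony: gegenuhek → gegenuhak.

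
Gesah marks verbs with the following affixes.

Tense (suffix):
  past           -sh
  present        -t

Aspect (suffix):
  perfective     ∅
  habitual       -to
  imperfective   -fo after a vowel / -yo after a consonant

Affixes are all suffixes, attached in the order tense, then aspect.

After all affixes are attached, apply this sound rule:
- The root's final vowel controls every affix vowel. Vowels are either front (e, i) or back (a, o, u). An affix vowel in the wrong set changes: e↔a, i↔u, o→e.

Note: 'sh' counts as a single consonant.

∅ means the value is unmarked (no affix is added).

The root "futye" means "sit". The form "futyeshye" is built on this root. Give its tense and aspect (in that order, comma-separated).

Segment: futye-sh-yo.
tense: -sh → past.
aspect: -fo/yo → imperfective.

past, imperfective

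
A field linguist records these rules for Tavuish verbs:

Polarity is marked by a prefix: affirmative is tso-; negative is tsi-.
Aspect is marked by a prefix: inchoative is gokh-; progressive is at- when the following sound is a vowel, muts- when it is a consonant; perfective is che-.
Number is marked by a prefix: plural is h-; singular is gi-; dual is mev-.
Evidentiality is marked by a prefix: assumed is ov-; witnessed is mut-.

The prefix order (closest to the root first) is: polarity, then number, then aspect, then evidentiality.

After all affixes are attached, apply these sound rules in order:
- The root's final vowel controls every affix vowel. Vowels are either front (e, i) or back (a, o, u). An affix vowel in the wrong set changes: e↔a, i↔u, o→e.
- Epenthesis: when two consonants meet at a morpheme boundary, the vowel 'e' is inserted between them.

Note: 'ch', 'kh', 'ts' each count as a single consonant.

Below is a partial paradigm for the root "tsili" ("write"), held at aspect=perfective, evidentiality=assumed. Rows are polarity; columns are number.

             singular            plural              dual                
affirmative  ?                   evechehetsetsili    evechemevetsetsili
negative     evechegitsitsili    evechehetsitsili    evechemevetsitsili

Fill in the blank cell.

Attach polarity affirmative tso- → tsotsili.
Attach number singular gi- → gitsotsili.
Attach aspect perfective che- → chegitsotsili.
Attach evidentiality assumed ov- → ovchegitsotsili.
Apply vowel harmony: ovchegitsotsili → evchegitsetsili.
Apply epenthesis: evchegitsetsili → evechegitsetsili.

evechegitsetsili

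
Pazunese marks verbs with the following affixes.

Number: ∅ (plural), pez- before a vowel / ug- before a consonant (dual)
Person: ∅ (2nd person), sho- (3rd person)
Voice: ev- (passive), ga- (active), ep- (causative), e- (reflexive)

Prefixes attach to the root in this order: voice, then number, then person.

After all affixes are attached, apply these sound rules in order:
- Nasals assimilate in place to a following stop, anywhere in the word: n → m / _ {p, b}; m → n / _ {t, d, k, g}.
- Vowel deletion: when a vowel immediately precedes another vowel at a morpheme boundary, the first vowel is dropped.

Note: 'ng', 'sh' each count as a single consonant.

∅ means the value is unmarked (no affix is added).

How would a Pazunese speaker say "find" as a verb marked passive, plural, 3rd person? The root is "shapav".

shevshapav

Attach voice passive ev- → evshapav.
number = plural: zero marking, form stays evshapav.
Attach person 3rd person sho- → shoevshapav.
Nasal assimilation: no change.
Apply vowel deletion: shoevshapav → shevshapav.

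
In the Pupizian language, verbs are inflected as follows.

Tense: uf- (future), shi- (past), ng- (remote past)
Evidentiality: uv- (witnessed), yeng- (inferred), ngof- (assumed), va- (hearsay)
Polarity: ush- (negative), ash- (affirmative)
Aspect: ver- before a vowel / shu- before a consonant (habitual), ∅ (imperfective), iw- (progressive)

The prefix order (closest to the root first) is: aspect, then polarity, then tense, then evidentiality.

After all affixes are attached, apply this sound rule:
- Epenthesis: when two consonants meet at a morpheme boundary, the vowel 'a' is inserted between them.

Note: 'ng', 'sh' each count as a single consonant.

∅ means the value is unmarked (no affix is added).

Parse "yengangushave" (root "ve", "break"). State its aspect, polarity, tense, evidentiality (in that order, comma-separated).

Segment: yeng-ng-ush-ve.
aspect: ∅ → imperfective.
polarity: ush- → negative.
tense: ng- → remote past.
evidentiality: yeng- → inferred.

imperfective, negative, remote past, inferred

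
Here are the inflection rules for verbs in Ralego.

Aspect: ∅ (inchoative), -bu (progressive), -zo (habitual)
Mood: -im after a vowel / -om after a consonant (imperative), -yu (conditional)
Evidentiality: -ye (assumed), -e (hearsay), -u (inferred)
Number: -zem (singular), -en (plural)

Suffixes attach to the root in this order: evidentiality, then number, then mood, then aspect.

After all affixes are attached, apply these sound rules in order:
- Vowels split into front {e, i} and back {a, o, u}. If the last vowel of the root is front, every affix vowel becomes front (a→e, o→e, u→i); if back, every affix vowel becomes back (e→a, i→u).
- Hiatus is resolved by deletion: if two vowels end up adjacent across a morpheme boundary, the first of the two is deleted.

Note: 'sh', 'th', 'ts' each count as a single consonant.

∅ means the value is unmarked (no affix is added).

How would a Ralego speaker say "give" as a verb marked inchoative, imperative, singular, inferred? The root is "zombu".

Attach evidentiality inferred -u → zombuu.
Attach number singular -zem → zombuuzem.
Attach mood imperative -om (after consonant 'm') → zombuuzemom.
aspect = inchoative: zero marking, form stays zombuuzemom.
Apply vowel harmony: zombuuzemom → zombuuzamom.
Apply vowel deletion: zombuuzamom → zombuzamom.

zombuzamom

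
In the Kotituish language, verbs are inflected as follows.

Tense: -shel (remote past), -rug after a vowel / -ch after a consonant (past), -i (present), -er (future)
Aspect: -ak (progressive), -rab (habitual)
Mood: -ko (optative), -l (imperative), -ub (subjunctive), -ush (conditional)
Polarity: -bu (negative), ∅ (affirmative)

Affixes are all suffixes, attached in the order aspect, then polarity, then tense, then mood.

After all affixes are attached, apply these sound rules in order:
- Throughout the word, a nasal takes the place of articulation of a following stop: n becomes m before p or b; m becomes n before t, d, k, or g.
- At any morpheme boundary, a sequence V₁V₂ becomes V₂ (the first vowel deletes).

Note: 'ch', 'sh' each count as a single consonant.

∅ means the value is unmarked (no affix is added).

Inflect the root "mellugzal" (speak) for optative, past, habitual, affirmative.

Attach aspect habitual -rab → mellugzalrab.
polarity = affirmative: zero marking, form stays mellugzalrab.
Attach tense past -ch (after consonant 'b') → mellugzalrabch.
Attach mood optative -ko → mellugzalrabchko.
Nasal assimilation: no change.
Vowel deletion: no change.

mellugzalrabchko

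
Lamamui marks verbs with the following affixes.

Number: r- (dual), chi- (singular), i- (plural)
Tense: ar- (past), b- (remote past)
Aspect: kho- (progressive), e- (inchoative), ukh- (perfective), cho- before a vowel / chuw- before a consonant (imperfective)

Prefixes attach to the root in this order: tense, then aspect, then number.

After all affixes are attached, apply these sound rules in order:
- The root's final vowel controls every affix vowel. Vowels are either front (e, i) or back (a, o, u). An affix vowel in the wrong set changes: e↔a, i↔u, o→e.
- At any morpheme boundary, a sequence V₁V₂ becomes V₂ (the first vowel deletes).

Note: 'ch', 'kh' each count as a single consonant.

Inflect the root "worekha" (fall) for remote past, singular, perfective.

Attach tense remote past b- → bworekha.
Attach aspect perfective ukh- → ukhbworekha.
Attach number singular chi- → chiukhbworekha.
Apply vowel harmony: chiukhbworekha → chuukhbworekha.
Apply vowel deletion: chuukhbworekha → chukhbworekha.

chukhbworekha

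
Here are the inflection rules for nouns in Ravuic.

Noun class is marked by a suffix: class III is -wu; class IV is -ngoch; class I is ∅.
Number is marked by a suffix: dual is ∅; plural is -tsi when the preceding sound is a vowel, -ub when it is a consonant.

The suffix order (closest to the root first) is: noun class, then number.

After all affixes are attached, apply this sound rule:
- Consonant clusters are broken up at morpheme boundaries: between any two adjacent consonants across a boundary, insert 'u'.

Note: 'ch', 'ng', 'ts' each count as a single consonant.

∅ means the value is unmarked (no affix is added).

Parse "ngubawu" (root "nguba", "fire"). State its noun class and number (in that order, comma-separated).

Segment: nguba-wu.
noun class: -wu → class III.
number: ∅ → dual.

class III, dual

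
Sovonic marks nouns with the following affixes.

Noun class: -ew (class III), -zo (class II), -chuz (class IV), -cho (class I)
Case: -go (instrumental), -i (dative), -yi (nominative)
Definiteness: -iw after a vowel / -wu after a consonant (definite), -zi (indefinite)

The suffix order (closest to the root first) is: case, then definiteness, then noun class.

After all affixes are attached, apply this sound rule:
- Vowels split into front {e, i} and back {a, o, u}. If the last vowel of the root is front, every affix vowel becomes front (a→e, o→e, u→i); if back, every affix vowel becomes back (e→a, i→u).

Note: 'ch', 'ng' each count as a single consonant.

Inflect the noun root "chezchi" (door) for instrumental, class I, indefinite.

Attach case instrumental -go → chezchigo.
Attach definiteness indefinite -zi → chezchigozi.
Attach noun class class I -cho → chezchigozicho.
Apply vowel harmony: chezchigozicho → chezchigeziche.

chezchigeziche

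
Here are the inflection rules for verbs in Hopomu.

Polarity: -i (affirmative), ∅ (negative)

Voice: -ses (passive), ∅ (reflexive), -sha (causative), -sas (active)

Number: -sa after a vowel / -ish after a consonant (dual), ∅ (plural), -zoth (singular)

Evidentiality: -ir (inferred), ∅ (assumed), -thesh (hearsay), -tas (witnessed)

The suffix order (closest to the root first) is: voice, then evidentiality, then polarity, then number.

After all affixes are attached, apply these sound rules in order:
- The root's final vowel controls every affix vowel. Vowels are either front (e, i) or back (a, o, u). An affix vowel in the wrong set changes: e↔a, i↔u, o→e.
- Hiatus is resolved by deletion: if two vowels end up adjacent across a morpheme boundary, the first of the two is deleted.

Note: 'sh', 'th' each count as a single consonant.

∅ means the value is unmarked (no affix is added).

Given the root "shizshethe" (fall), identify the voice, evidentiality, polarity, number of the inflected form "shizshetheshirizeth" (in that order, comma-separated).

Segment: shizshethe-sha-ir-i-zoth.
voice: -sha → causative.
evidentiality: -ir → inferred.
polarity: -i → affirmative.
number: -zoth → singular.

causative, inferred, affirmative, singular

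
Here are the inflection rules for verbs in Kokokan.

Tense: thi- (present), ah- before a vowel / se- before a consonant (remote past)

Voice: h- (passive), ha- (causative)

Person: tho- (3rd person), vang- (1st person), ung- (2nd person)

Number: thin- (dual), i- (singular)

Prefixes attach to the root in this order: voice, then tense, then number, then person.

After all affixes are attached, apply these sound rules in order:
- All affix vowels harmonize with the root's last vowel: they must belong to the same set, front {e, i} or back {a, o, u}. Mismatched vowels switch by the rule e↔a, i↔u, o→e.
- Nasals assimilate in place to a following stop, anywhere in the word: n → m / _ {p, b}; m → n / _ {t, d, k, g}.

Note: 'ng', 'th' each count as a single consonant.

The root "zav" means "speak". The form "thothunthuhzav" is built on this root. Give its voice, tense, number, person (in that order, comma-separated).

Segment: tho-thin-thi-h-zav.
voice: h- → passive.
tense: thi- → present.
number: thin- → dual.
person: tho- → 3rd person.

passive, present, dual, 3rd person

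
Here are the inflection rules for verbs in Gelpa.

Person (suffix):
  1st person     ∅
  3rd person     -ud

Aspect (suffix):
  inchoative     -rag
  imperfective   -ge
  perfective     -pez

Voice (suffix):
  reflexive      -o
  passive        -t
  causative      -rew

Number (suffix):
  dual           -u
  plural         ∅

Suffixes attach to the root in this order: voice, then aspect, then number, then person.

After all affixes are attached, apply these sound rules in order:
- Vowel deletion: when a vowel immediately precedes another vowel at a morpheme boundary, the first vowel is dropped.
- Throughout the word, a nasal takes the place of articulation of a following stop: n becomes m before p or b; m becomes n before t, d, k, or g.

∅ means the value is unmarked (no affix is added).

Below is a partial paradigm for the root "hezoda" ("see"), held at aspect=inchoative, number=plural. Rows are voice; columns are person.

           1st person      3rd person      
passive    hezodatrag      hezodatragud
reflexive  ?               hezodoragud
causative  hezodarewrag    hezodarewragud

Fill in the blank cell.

hezodorag

Attach voice reflexive -o → hezodao.
Attach aspect inchoative -rag → hezodaorag.
number = plural: zero marking, form stays hezodaorag.
person = 1st person: zero marking, form stays hezodaorag.
Apply vowel deletion: hezodaorag → hezodorag.
Nasal assimilation: no change.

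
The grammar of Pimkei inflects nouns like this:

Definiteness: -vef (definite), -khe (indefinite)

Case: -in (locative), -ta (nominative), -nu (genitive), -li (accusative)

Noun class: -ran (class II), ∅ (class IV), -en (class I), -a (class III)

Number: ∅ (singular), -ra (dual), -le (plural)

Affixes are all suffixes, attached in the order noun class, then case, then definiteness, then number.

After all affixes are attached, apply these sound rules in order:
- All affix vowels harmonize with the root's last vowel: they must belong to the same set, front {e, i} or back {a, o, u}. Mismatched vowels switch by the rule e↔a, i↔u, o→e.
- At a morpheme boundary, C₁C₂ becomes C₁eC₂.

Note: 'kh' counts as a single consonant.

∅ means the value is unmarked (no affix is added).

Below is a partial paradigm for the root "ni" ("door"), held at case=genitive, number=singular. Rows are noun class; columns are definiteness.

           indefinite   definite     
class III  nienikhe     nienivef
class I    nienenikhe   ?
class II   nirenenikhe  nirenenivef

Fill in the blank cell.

nienenivef

Attach noun class class I -en → nien.
Attach case genitive -nu → niennu.
Attach definiteness definite -vef → niennuvef.
number = singular: zero marking, form stays niennuvef.
Apply vowel harmony: niennuvef → niennivef.
Apply epenthesis: niennivef → nienenivef.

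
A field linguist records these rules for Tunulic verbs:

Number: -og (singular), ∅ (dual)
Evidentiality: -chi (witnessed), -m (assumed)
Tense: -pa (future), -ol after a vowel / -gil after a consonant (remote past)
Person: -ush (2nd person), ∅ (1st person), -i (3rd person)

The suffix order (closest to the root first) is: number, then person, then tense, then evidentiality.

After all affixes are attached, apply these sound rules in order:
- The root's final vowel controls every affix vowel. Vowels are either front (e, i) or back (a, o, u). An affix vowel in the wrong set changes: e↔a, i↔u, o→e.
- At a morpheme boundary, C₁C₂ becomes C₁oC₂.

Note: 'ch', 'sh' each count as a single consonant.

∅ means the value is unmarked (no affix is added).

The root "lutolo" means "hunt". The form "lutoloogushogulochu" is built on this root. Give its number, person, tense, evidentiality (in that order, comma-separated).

Segment: lutolo-og-ush-gil-chi.
number: -og → singular.
person: -ush → 2nd person.
tense: -ol/gil → remote past.
evidentiality: -chi → witnessed.

singular, 2nd person, remote past, witnessed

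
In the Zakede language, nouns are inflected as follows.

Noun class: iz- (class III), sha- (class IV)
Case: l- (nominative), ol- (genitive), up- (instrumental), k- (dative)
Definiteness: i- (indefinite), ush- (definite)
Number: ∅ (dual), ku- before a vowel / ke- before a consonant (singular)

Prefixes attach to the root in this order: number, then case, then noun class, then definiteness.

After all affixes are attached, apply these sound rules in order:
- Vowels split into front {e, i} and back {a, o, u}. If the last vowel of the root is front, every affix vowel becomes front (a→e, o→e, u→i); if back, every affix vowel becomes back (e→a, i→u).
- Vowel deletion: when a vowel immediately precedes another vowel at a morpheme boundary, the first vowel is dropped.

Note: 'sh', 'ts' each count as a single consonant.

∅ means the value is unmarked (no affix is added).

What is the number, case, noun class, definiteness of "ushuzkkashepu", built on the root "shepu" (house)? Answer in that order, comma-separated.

Segment: ush-iz-k-ke-shepu.
number: ku/ke- → singular.
case: k- → dative.
noun class: iz- → class III.
definiteness: ush- → definite.

singular, dative, class III, definite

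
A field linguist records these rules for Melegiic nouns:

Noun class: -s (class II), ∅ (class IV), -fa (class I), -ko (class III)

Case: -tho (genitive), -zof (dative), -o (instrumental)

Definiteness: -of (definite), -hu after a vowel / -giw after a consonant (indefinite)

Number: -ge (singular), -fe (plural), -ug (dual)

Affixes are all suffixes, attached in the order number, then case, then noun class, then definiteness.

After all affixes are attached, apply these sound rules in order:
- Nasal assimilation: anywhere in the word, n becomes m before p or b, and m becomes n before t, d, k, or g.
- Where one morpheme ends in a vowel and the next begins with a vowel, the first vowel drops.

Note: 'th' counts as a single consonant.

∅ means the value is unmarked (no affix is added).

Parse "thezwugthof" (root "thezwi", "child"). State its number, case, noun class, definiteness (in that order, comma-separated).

dual, genitive, class IV, definite

Segment: thezwi-ug-tho-of.
number: -ug → dual.
case: -tho → genitive.
noun class: ∅ → class IV.
definiteness: -of → definite.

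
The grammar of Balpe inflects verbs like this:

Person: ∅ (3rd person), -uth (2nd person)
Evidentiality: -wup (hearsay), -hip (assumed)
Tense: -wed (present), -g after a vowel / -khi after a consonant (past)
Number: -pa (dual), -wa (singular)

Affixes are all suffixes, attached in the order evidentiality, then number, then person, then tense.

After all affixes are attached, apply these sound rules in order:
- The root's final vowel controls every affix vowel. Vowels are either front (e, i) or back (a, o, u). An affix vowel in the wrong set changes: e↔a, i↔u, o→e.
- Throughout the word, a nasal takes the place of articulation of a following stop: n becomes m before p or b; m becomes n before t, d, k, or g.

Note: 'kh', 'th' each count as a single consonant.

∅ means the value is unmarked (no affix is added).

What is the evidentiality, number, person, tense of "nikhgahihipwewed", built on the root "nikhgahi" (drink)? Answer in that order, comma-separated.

assumed, singular, 3rd person, present

Segment: nikhgahi-hip-wa-wed.
evidentiality: -hip → assumed.
number: -wa → singular.
person: ∅ → 3rd person.
tense: -wed → present.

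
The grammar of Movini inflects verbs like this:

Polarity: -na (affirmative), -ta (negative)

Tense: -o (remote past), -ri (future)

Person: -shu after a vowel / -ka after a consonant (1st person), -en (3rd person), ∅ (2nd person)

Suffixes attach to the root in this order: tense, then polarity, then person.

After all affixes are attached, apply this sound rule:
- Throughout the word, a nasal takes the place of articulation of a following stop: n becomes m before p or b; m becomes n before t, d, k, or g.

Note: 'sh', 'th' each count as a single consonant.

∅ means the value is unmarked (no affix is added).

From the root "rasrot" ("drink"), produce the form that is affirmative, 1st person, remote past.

Attach tense remote past -o → rasroto.
Attach polarity affirmative -na → rasrotona.
Attach person 1st person -shu (after vowel 'a') → rasrotonashu.
Nasal assimilation: no change.

rasrotonashu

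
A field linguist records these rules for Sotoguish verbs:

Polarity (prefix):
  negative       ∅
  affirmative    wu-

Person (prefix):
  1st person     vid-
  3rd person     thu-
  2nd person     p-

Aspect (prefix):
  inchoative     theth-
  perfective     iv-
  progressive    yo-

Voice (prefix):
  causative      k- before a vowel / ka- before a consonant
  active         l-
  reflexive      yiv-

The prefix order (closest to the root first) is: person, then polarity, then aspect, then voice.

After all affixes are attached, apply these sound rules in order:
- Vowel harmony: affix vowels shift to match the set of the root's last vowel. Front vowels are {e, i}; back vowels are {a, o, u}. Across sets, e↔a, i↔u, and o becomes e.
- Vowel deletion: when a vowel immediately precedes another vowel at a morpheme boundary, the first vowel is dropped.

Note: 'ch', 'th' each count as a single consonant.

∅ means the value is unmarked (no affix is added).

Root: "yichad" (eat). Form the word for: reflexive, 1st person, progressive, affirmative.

Attach person 1st person vid- → vidyichad.
Attach polarity affirmative wu- → wuvidyichad.
Attach aspect progressive yo- → yowuvidyichad.
Attach voice reflexive yiv- → yivyowuvidyichad.
Apply vowel harmony: yivyowuvidyichad → yuvyowuvudyichad.
Vowel deletion: no change.

yuvyowuvudyichad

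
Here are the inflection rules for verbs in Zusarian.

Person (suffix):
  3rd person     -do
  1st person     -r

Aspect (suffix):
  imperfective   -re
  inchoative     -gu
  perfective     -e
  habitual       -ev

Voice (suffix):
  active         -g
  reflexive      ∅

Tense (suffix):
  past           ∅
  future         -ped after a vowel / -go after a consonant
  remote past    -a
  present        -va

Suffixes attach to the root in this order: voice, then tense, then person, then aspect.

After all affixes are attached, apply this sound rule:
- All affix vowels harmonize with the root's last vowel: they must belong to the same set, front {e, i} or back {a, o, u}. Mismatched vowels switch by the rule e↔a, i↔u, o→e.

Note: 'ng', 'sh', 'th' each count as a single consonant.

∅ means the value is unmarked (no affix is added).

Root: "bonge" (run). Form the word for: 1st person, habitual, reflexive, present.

voice = reflexive: zero marking, form stays bonge.
Attach tense present -va → bongeva.
Attach person 1st person -r → bongevar.
Attach aspect habitual -ev → bongevarev.
Apply vowel harmony: bongevarev → bongeverev.

bongeverev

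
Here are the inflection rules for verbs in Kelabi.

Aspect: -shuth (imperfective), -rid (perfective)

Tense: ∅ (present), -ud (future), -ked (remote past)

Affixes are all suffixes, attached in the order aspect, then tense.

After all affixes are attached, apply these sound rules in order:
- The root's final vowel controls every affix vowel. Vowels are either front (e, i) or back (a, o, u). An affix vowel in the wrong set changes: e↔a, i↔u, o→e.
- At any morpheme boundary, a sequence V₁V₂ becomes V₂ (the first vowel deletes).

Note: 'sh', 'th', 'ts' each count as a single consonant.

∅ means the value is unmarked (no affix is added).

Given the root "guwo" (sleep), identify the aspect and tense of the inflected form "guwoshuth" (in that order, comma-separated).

imperfective, present

Segment: guwo-shuth.
aspect: -shuth → imperfective.
tense: ∅ → present.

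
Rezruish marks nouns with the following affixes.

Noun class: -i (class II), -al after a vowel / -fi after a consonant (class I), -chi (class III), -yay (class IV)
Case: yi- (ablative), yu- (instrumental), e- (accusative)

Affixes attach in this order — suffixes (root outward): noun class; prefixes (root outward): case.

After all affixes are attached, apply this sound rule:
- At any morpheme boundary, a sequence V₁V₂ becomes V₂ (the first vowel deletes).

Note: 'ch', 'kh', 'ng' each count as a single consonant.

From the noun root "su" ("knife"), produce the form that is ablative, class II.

yisi

Attach case ablative yi- → yisu.
Attach noun class class II -i → yisui.
Apply vowel deletion: yisui → yisi.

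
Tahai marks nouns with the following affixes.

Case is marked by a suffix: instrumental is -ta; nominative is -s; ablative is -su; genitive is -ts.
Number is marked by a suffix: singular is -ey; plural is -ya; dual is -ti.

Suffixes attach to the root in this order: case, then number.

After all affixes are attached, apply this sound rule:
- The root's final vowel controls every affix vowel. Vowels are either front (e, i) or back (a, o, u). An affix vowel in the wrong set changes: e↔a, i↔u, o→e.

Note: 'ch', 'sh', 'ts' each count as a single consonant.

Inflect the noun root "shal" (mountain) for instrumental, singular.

shaltaay

Attach case instrumental -ta → shalta.
Attach number singular -ey → shaltaey.
Apply vowel harmony: shaltaey → shaltaay.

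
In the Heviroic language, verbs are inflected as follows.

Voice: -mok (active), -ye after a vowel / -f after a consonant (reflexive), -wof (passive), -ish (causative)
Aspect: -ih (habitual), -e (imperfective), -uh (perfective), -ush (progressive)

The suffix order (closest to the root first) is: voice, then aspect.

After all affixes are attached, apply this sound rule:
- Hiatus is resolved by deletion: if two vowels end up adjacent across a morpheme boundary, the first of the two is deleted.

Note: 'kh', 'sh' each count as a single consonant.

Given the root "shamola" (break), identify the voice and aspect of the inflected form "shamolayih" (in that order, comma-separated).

reflexive, habitual

Segment: shamola-ye-ih.
voice: -ye/f → reflexive.
aspect: -ih → habitual.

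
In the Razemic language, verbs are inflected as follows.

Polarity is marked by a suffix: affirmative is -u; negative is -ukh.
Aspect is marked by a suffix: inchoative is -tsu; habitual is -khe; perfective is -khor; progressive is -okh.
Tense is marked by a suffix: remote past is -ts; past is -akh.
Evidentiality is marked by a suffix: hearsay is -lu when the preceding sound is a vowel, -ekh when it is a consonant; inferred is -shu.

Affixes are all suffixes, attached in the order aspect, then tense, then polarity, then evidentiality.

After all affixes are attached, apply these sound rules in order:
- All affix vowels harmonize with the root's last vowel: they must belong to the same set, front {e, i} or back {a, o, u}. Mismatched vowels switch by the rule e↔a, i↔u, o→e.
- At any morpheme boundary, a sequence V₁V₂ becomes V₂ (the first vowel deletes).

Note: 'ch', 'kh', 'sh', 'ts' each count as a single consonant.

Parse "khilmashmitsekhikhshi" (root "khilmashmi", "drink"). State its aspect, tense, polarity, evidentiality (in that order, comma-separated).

inchoative, past, negative, inferred

Segment: khilmashmi-tsu-akh-ukh-shu.
aspect: -tsu → inchoative.
tense: -akh → past.
polarity: -ukh → negative.
evidentiality: -shu → inferred.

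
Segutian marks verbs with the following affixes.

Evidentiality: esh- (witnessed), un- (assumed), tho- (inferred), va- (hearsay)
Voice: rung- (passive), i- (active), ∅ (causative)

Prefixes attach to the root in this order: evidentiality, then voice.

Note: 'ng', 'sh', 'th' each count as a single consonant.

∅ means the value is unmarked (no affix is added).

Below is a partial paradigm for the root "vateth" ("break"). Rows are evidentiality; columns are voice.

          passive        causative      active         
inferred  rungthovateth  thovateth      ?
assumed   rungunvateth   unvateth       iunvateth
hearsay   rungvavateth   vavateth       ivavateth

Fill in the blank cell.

Attach evidentiality inferred tho- → thovateth.
Attach voice active i- → ithovateth.

ithovateth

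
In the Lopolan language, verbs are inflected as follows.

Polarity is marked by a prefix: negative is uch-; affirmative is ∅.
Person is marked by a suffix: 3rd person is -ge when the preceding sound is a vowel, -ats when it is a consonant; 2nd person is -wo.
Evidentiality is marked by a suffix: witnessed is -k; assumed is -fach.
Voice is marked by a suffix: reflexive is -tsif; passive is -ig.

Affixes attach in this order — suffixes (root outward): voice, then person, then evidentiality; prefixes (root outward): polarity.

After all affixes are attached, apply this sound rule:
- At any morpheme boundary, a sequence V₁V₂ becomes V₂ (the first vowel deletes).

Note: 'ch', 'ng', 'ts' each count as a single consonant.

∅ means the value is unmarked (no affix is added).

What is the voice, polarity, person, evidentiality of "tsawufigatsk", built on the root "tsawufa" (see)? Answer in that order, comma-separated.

Segment: tsawufa-ig-ats-k.
voice: -ig → passive.
polarity: ∅ → affirmative.
person: -ge/ats → 3rd person.
evidentiality: -k → witnessed.

passive, affirmative, 3rd person, witnessed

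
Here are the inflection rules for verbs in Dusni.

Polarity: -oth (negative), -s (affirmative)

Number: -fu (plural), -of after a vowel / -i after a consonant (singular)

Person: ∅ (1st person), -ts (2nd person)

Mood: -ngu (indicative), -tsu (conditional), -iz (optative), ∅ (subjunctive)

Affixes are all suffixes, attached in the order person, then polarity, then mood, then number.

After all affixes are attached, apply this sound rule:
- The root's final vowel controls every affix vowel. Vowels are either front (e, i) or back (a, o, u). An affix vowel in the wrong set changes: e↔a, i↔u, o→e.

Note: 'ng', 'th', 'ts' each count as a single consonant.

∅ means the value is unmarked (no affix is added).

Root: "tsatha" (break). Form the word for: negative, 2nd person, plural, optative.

Attach person 2nd person -ts → tsathats.
Attach polarity negative -oth → tsathatsoth.
Attach mood optative -iz → tsathatsothiz.
Attach number plural -fu → tsathatsothizfu.
Apply vowel harmony: tsathatsothizfu → tsathatsothuzfu.

tsathatsothuzfu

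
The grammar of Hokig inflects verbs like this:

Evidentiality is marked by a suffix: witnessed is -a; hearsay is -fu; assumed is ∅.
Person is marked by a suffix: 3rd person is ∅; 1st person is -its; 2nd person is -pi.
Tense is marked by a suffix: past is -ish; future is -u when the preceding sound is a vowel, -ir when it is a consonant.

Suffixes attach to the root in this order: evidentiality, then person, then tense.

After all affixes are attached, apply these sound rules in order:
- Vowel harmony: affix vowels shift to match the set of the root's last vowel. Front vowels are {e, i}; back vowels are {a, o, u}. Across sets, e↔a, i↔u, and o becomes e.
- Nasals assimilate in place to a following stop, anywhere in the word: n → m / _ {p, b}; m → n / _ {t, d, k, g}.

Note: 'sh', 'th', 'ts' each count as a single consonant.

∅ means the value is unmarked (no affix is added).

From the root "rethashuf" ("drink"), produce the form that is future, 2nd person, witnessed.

rethashufapuu

Attach evidentiality witnessed -a → rethashufa.
Attach person 2nd person -pi → rethashufapi.
Attach tense future -u (after vowel 'i') → rethashufapiu.
Apply vowel harmony: rethashufapiu → rethashufapuu.
Nasal assimilation: no change.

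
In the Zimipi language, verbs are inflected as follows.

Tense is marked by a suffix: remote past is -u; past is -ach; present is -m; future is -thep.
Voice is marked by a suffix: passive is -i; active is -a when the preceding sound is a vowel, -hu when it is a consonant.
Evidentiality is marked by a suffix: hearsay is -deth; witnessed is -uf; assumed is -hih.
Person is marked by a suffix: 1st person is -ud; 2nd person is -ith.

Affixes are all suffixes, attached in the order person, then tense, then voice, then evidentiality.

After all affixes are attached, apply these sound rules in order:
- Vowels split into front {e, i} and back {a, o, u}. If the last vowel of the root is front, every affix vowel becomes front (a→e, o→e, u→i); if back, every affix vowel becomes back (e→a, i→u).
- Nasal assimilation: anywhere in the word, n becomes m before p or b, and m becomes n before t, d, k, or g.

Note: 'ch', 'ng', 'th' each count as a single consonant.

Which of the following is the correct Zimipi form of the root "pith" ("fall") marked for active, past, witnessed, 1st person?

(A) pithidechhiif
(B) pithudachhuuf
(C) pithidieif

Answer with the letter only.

A

Attach person 1st person -ud → pithud.
Attach tense past -ach → pithudach.
Attach voice active -hu (after consonant 'ch') → pithudachhu.
Attach evidentiality witnessed -uf → pithudachhuuf.
Apply vowel harmony: pithudachhuuf → pithidechhiif.
Nasal assimilation: no change.
So the correct form is pithidechhiif, option (A).
(B) pithudachhuuf is wrong: it fails to apply the sound rule(s).
(C) pithidieif is wrong: it uses remote past instead of past for tense.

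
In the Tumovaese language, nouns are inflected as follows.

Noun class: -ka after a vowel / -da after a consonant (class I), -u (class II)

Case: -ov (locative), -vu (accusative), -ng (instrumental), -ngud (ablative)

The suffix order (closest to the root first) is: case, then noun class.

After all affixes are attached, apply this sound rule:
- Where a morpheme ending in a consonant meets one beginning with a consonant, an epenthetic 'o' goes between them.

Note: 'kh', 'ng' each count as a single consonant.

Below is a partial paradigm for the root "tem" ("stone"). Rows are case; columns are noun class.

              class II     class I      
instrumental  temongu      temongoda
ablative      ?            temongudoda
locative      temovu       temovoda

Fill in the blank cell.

temongudu

Attach case ablative -ngud → temngud.
Attach noun class class II -u → temngudu.
Apply epenthesis: temngudu → temongudu.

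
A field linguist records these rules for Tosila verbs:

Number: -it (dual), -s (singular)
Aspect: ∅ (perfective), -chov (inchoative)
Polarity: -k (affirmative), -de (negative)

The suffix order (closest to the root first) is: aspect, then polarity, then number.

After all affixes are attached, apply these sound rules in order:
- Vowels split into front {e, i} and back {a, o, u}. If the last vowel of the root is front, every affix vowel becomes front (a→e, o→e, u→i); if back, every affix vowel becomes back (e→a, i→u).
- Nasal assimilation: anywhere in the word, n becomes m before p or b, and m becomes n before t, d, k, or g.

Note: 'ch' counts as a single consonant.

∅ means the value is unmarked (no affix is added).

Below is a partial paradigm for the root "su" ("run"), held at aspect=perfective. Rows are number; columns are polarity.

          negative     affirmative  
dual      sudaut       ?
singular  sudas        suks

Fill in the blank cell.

sukut

aspect = perfective: zero marking, form stays su.
Attach polarity affirmative -k → suk.
Attach number dual -it → sukit.
Apply vowel harmony: sukit → sukut.
Nasal assimilation: no change.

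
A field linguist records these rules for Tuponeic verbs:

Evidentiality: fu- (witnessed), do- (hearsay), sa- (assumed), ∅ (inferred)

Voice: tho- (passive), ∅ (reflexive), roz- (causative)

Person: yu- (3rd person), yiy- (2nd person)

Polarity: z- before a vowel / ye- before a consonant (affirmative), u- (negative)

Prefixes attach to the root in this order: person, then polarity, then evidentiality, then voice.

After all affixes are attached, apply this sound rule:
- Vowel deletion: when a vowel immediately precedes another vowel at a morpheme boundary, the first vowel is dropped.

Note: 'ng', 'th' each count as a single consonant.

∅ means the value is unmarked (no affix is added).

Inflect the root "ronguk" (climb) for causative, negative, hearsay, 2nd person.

Attach person 2nd person yiy- → yiyronguk.
Attach polarity negative u- → uyiyronguk.
Attach evidentiality hearsay do- → douyiyronguk.
Attach voice causative roz- → rozdouyiyronguk.
Apply vowel deletion: rozdouyiyronguk → rozduyiyronguk.

rozduyiyronguk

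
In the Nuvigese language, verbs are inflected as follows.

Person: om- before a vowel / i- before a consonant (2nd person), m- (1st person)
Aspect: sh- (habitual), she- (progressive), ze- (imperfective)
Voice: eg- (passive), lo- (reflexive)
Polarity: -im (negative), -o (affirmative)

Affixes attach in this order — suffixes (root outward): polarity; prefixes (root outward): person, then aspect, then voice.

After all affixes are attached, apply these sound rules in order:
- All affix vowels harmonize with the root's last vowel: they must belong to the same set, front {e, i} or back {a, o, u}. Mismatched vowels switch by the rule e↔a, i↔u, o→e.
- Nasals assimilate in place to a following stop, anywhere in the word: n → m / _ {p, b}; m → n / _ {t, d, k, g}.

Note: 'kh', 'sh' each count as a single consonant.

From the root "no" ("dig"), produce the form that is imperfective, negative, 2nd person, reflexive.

Attach person 2nd person i- (before consonant 'n') → ino.
Attach polarity negative -im → inoim.
Attach aspect imperfective ze- → zeinoim.
Attach voice reflexive lo- → lozeinoim.
Apply vowel harmony: lozeinoim → lozaunoum.
Nasal assimilation: no change.

lozaunoum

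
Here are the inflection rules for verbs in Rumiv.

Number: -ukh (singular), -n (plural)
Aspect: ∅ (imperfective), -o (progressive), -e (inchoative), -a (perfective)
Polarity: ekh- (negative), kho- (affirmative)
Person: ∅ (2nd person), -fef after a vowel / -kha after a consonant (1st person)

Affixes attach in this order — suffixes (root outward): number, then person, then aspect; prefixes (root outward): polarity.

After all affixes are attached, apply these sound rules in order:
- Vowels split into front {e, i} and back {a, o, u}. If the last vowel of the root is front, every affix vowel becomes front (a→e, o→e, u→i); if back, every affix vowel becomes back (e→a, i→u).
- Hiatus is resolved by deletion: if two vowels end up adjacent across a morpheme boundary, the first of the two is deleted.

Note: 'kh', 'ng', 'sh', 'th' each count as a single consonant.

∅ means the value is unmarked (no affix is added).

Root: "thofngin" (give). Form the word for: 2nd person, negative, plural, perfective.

Attach number plural -n → thofnginn.
Attach polarity negative ekh- → ekhthofnginn.
person = 2nd person: zero marking, form stays ekhthofnginn.
Attach aspect perfective -a → ekhthofnginna.
Apply vowel harmony: ekhthofnginna → ekhthofnginne.
Vowel deletion: no change.

ekhthofnginne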